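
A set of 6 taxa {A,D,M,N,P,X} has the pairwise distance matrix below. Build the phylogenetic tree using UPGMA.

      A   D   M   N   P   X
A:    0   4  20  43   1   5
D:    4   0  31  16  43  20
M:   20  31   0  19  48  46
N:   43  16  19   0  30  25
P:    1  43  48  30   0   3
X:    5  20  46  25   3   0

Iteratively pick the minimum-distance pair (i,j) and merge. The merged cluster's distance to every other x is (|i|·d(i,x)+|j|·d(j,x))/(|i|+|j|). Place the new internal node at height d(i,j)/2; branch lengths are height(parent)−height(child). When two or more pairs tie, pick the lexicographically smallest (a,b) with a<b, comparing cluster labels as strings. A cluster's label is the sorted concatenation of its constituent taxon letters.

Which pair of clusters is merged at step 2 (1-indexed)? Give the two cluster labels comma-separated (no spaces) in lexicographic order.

AP,X

step 1: merge (A,P) at d=1; branch lengths A→1/2, P→1/2; new cluster AP
  updated: d(AP,D)=47/2, d(AP,M)=34, d(AP,N)=73/2, d(AP,X)=4
step 2: merge (AP,X) at d=4; branch lengths AP→3/2, X→2; new cluster APX
  updated: d(APX,D)=67/3, d(APX,M)=38, d(APX,N)=98/3
step 3: merge (D,N) at d=16; branch lengths D→8, N→8; new cluster DN
  updated: d(APX,DN)=55/2, d(DN,M)=25
step 4: merge (DN,M) at d=25; branch lengths DN→9/2, M→25/2; new cluster DMN
  updated: d(APX,DMN)=31
step 5: merge (APX,DMN) at d=31; branch lengths APX→27/2, DMN→3; new cluster ADMNPX
final tree: (((A:1/2,P:1/2):3/2,X:2):27/2,((D:8,N:8):9/2,M:25/2):3)
total length: 54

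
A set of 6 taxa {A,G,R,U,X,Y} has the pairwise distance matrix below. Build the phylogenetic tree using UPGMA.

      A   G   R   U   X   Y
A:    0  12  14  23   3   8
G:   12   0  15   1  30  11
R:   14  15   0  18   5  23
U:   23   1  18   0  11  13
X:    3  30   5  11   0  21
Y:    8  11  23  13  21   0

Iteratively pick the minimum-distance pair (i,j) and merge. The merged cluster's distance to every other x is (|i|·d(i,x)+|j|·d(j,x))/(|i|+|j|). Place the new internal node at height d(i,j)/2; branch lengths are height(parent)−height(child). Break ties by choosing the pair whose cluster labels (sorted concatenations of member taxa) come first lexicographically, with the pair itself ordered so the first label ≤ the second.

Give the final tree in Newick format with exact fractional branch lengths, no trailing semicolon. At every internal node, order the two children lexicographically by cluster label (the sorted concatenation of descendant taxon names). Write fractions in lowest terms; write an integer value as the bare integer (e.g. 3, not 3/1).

(((A:3/2,X:3/2):13/4,R:19/4):151/36,((G:1/2,U:1/2):11/2,Y:6):53/18)

step 1: merge (G,U) at d=1; branch lengths G→1/2, U→1/2; new cluster GU
  updated: d(A,GU)=35/2, d(GU,R)=33/2, d(GU,X)=41/2, d(GU,Y)=12
step 2: merge (A,X) at d=3; branch lengths A→3/2, X→3/2; new cluster AX
  updated: d(AX,GU)=19, d(AX,R)=19/2, d(AX,Y)=29/2
step 3: merge (AX,R) at d=19/2; branch lengths AX→13/4, R→19/4; new cluster ARX
  updated: d(ARX,GU)=109/6, d(ARX,Y)=52/3
step 4: merge (GU,Y) at d=12; branch lengths GU→11/2, Y→6; new cluster GUY
  updated: d(ARX,GUY)=161/9
step 5: merge (ARX,GUY) at d=161/9; branch lengths ARX→151/36, GUY→53/18; new cluster AGRUXY
final tree: (((A:3/2,X:3/2):13/4,R:19/4):151/36,((G:1/2,U:1/2):11/2,Y:6):53/18)
total length: 1103/36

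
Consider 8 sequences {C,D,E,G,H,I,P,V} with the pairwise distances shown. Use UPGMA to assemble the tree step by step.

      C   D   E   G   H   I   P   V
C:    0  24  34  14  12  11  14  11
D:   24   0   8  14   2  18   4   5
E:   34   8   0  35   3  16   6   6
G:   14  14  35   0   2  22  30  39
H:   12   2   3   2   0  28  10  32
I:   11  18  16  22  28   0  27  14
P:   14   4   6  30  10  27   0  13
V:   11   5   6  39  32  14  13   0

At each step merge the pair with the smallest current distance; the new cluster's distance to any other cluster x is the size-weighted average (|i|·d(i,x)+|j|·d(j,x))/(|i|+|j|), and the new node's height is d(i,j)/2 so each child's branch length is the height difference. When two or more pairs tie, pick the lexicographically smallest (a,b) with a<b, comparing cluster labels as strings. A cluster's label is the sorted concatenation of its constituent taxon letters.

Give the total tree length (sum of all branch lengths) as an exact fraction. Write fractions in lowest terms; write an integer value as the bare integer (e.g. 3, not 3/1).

2837/56

1. join D+H (d=2) ⇒ DH; edges |D|=1, |H|=1
  updated: d(C,DH)=18, d(DH,E)=11/2, d(DH,G)=8, d(DH,I)=23, d(DH,P)=7, d(DH,V)=37/2
2. join DH+E (d=11/2) ⇒ DEH; edges |DH|=7/4, |E|=11/4
  updated: d(C,DEH)=70/3, d(DEH,G)=17, d(DEH,I)=62/3, d(DEH,P)=20/3, d(DEH,V)=43/3
3. join DEH+P (d=20/3) ⇒ DEHP; edges |DEH|=7/12, |P|=10/3
  updated: d(C,DEHP)=21, d(DEHP,G)=81/4, d(DEHP,I)=89/4, d(DEHP,V)=14
4. join C+I (d=11) ⇒ CI; edges |C|=11/2, |I|=11/2
  updated: d(CI,DEHP)=173/8, d(CI,G)=18, d(CI,V)=25/2
5. join CI+V (d=25/2) ⇒ CIV; edges |CI|=3/4, |V|=25/4
  updated: d(CIV,DEHP)=229/12, d(CIV,G)=25
6. join CIV+DEHP (d=229/12) ⇒ CDEHIPV; edges |CIV|=79/24, |DEHP|=149/24
  updated: d(CDEHIPV,G)=156/7
7. join CDEHIPV+G (d=156/7) ⇒ CDEGHIPV; edges |CDEHIPV|=269/168, |G|=78/7
final tree: ((((C:11/2,I:11/2):3/4,V:25/4):79/24,(((D:1,H:1):7/4,E:11/4):7/12,P:10/3):149/24):269/168,G:78/7)
total length: 2837/56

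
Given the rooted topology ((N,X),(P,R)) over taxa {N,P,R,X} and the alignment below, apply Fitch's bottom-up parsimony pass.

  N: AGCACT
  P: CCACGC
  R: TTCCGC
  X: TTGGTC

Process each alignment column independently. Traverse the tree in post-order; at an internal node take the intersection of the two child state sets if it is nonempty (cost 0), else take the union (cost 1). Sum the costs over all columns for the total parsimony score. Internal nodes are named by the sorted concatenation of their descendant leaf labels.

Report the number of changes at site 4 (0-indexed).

[col 0] NX: children N:{A}, X:{T} ∪→ {A,T}; cost 1
[col 0] PR: children P:{C}, R:{T} ∪→ {C,T}; cost 1
[col 0] NPRX: children NX:{A,T}, PR:{C,T} ∩→ {T}; cost 0
[col 1] NX: children N:{G}, X:{T} ∪→ {G,T}; cost 1
[col 1] PR: children P:{C}, R:{T} ∪→ {C,T}; cost 1
[col 1] NPRX: children NX:{G,T}, PR:{C,T} ∩→ {T}; cost 0
[col 2] NX: children N:{C}, X:{G} ∪→ {C,G}; cost 1
[col 2] PR: children P:{A}, R:{C} ∪→ {A,C}; cost 1
[col 2] NPRX: children NX:{C,G}, PR:{A,C} ∩→ {C}; cost 0
[col 3] NX: children N:{A}, X:{G} ∪→ {A,G}; cost 1
[col 3] PR: children P:{C}, R:{C} ∩→ {C}; cost 0
[col 3] NPRX: children NX:{A,G}, PR:{C} ∪→ {A,C,G}; cost 1
[col 4] NX: children N:{C}, X:{T} ∪→ {C,T}; cost 1
[col 4] PR: children P:{G}, R:{G} ∩→ {G}; cost 0
[col 4] NPRX: children NX:{C,T}, PR:{G} ∪→ {C,G,T}; cost 1
[col 5] NX: children N:{T}, X:{C} ∪→ {C,T}; cost 1
[col 5] PR: children P:{C}, R:{C} ∩→ {C}; cost 0
[col 5] NPRX: children NX:{C,T}, PR:{C} ∩→ {C}; cost 0
per-site changes: [2, 2, 2, 2, 2, 1]; total = 11

2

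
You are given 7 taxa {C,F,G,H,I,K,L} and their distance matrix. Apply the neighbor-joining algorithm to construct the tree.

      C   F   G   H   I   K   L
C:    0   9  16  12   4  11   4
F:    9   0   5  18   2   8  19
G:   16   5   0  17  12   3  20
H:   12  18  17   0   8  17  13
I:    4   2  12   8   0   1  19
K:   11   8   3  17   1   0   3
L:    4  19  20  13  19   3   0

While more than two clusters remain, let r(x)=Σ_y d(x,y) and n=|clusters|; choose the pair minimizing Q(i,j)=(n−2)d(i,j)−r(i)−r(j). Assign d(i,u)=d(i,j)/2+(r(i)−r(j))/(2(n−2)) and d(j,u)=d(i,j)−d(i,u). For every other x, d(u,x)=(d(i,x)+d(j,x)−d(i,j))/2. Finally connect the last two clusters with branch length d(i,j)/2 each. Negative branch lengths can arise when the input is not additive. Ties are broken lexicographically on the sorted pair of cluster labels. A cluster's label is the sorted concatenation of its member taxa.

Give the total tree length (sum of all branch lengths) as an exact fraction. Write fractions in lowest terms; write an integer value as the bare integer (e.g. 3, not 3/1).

441/16

1. join C+L (d=4, Q=-114) ⇒ CL; edges |C|=-1/5, |L|=21/5
  updated: d(CL,F)=12, d(CL,G)=16, d(CL,H)=21/2, d(CL,I)=19/2, d(CL,K)=5
2. join CL+H (d=21/2, Q=-163/2) ⇒ CHL; edges |CL|=49/16, |H|=119/16
  updated: d(CHL,F)=39/4, d(CHL,G)=45/4, d(CHL,I)=7/2, d(CHL,K)=23/4
3. join F+G (d=5, Q=-41) ⇒ FG; edges |F|=17/12, |G|=43/12
  updated: d(CHL,FG)=8, d(FG,I)=9/2, d(FG,K)=3
4. join CHL+I (d=7/2, Q=-77/4) ⇒ CHIL; edges |CHL|=61/16, |I|=-5/16
  updated: d(CHIL,FG)=9/2, d(CHIL,K)=13/8
5. join CHIL+FG (d=9/2, Q=-73/8) ⇒ CFGHIL; edges |CHIL|=25/16, |FG|=47/16
  updated: d(CFGHIL,K)=1/16
6. join CFGHIL+K (d=1/16) ⇒ CFGHIKL; edges |CFGHIL|=1/32, |K|=1/32
final tree: (((((C:-1/5,L:21/5):49/16,H:119/16):61/16,I:-5/16):25/16,(F:17/12,G:43/12):47/16):1/32,K:1/32)
total length: 441/16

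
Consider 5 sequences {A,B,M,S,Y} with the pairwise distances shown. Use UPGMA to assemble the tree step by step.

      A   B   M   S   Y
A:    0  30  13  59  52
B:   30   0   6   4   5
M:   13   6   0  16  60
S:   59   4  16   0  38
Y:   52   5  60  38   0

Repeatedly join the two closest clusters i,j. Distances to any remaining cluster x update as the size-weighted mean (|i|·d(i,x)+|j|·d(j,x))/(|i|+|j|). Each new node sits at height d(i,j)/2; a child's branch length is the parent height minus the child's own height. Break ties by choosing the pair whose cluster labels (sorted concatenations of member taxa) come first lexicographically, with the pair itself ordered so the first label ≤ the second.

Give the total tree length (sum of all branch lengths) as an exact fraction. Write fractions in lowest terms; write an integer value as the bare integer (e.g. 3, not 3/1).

253/4

1. join B+S (d=4) ⇒ BS; edges |B|=2, |S|=2
  updated: d(A,BS)=89/2, d(BS,M)=11, d(BS,Y)=43/2
2. join BS+M (d=11) ⇒ BMS; edges |BS|=7/2, |M|=11/2
  updated: d(A,BMS)=34, d(BMS,Y)=103/3
3. join A+BMS (d=34) ⇒ ABMS; edges |A|=17, |BMS|=23/2
  updated: d(ABMS,Y)=155/4
4. join ABMS+Y (d=155/4) ⇒ ABMSY; edges |ABMS|=19/8, |Y|=155/8
final tree: ((A:17,((B:2,S:2):7/2,M:11/2):23/2):19/8,Y:155/8)
total length: 253/4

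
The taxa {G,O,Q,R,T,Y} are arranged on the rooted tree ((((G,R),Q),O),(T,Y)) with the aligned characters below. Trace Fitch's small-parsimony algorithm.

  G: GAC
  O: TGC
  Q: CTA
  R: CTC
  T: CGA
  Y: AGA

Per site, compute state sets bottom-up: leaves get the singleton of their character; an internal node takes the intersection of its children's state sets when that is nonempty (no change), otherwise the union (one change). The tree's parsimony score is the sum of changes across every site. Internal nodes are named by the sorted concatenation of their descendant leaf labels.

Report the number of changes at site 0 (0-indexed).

3

[col 0] GR: children G:{G}, R:{C} ∪→ {C,G}; cost 1
[col 0] GQR: children GR:{C,G}, Q:{C} ∩→ {C}; cost 0
[col 0] GOQR: children GQR:{C}, O:{T} ∪→ {C,T}; cost 1
[col 0] TY: children T:{C}, Y:{A} ∪→ {A,C}; cost 1
[col 0] GOQRTY: children GOQR:{C,T}, TY:{A,C} ∩→ {C}; cost 0
[col 1] GR: children G:{A}, R:{T} ∪→ {A,T}; cost 1
[col 1] GQR: children GR:{A,T}, Q:{T} ∩→ {T}; cost 0
[col 1] GOQR: children GQR:{T}, O:{G} ∪→ {G,T}; cost 1
[col 1] TY: children T:{G}, Y:{G} ∩→ {G}; cost 0
[col 1] GOQRTY: children GOQR:{G,T}, TY:{G} ∩→ {G}; cost 0
[col 2] GR: children G:{C}, R:{C} ∩→ {C}; cost 0
[col 2] GQR: children GR:{C}, Q:{A} ∪→ {A,C}; cost 1
[col 2] GOQR: children GQR:{A,C}, O:{C} ∩→ {C}; cost 0
[col 2] TY: children T:{A}, Y:{A} ∩→ {A}; cost 0
[col 2] GOQRTY: children GOQR:{C}, TY:{A} ∪→ {A,C}; cost 1
per-site changes: [3, 2, 2]; total = 7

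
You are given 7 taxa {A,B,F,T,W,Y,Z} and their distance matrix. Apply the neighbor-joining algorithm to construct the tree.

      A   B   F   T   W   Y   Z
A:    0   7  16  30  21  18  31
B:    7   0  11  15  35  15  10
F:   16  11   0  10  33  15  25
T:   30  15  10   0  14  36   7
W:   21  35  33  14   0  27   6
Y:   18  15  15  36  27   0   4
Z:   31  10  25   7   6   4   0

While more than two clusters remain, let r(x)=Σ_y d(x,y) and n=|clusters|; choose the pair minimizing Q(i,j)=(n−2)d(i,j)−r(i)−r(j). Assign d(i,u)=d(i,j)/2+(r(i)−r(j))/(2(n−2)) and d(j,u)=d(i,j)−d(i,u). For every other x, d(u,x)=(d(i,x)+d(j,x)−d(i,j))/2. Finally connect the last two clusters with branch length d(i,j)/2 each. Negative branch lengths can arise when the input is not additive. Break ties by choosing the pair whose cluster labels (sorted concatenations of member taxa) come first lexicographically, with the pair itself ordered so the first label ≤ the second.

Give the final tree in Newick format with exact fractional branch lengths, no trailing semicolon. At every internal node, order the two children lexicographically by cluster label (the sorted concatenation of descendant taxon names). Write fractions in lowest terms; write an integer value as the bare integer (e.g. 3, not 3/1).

iteration 1: select W,Z (d=6, Q=-189); attach at lengths (83/10, -23/10); label the merged cluster WZ
  updated: d(A,WZ)=23, d(B,WZ)=39/2, d(F,WZ)=26, d(T,WZ)=15/2, d(WZ,Y)=25/2
iteration 2: select T,WZ (d=15/2, Q=-157); attach at lengths (5, 5/2); label the merged cluster TWZ
  updated: d(A,TWZ)=91/4, d(B,TWZ)=27/2, d(F,TWZ)=57/4, d(TWZ,Y)=41/2
iteration 3: select A,B (d=7, Q=-357/4); attach at lengths (51/8, 5/8); label the merged cluster AB
  updated: d(AB,F)=10, d(AB,TWZ)=117/8, d(AB,Y)=13
iteration 4: select AB,Y (d=13, Q=-481/8); attach at lengths (121/32, 295/32); label the merged cluster ABY
  updated: d(ABY,F)=6, d(ABY,TWZ)=177/16
iteration 5: select ABY,F (d=6, Q=-501/16); attach at lengths (45/32, 147/32); label the merged cluster ABFY
  updated: d(ABFY,TWZ)=309/32
iteration 6: select ABFY,TWZ (d=309/32); attach at lengths (309/64, 309/64); label the merged cluster ABFTWYZ
final tree: ((((A:51/8,B:5/8):121/32,Y:295/32):45/32,F:147/32):309/64,(T:5,(W:83/10,Z:-23/10):5/2):309/64)
total length: 1573/32

((((A:51/8,B:5/8):121/32,Y:295/32):45/32,F:147/32):309/64,(T:5,(W:83/10,Z:-23/10):5/2):309/64)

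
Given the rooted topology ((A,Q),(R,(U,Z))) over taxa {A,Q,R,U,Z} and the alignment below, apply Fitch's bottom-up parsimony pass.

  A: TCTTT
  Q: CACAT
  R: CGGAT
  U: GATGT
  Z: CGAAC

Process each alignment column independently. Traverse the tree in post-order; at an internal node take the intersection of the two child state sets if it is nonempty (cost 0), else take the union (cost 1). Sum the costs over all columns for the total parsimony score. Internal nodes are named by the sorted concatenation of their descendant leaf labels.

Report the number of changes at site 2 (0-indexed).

3

[col 0] AQ: children A:{T}, Q:{C} ∪→ {C,T}; cost 1
[col 0] UZ: children U:{G}, Z:{C} ∪→ {C,G}; cost 1
[col 0] RUZ: children R:{C}, UZ:{C,G} ∩→ {C}; cost 0
[col 0] AQRUZ: children AQ:{C,T}, RUZ:{C} ∩→ {C}; cost 0
[col 1] AQ: children A:{C}, Q:{A} ∪→ {A,C}; cost 1
[col 1] UZ: children U:{A}, Z:{G} ∪→ {A,G}; cost 1
[col 1] RUZ: children R:{G}, UZ:{A,G} ∩→ {G}; cost 0
[col 1] AQRUZ: children AQ:{A,C}, RUZ:{G} ∪→ {A,C,G}; cost 1
[col 2] AQ: children A:{T}, Q:{C} ∪→ {C,T}; cost 1
[col 2] UZ: children U:{T}, Z:{A} ∪→ {A,T}; cost 1
[col 2] RUZ: children R:{G}, UZ:{A,T} ∪→ {A,G,T}; cost 1
[col 2] AQRUZ: children AQ:{C,T}, RUZ:{A,G,T} ∩→ {T}; cost 0
[col 3] AQ: children A:{T}, Q:{A} ∪→ {A,T}; cost 1
[col 3] UZ: children U:{G}, Z:{A} ∪→ {A,G}; cost 1
[col 3] RUZ: children R:{A}, UZ:{A,G} ∩→ {A}; cost 0
[col 3] AQRUZ: children AQ:{A,T}, RUZ:{A} ∩→ {A}; cost 0
[col 4] AQ: children A:{T}, Q:{T} ∩→ {T}; cost 0
[col 4] UZ: children U:{T}, Z:{C} ∪→ {C,T}; cost 1
[col 4] RUZ: children R:{T}, UZ:{C,T} ∩→ {T}; cost 0
[col 4] AQRUZ: children AQ:{T}, RUZ:{T} ∩→ {T}; cost 0
per-site changes: [2, 3, 3, 2, 1]; total = 11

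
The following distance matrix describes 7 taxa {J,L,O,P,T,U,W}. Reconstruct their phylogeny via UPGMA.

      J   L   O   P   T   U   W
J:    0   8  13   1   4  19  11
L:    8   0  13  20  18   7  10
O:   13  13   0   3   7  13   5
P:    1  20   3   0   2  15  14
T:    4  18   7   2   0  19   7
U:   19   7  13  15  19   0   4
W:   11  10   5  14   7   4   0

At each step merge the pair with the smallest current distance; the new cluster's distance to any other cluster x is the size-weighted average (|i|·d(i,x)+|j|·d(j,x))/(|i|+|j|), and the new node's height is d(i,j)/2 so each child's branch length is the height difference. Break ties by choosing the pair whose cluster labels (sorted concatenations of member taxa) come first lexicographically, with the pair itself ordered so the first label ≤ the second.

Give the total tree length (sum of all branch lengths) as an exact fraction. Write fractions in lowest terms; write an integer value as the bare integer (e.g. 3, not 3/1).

307/12

1. join J+P (d=1) ⇒ JP; edges |J|=1/2, |P|=1/2
  updated: d(JP,L)=14, d(JP,O)=8, d(JP,T)=3, d(JP,U)=17, d(JP,W)=25/2
2. join JP+T (d=3) ⇒ JPT; edges |JP|=1, |T|=3/2
  updated: d(JPT,L)=46/3, d(JPT,O)=23/3, d(JPT,U)=53/3, d(JPT,W)=32/3
3. join U+W (d=4) ⇒ UW; edges |U|=2, |W|=2
  updated: d(JPT,UW)=85/6, d(L,UW)=17/2, d(O,UW)=9
4. join JPT+O (d=23/3) ⇒ JOPT; edges |JPT|=7/3, |O|=23/6
  updated: d(JOPT,L)=59/4, d(JOPT,UW)=103/8
5. join L+UW (d=17/2) ⇒ LUW; edges |L|=17/4, |UW|=9/4
  updated: d(JOPT,LUW)=27/2
6. join JOPT+LUW (d=27/2) ⇒ JLOPTUW; edges |JOPT|=35/12, |LUW|=5/2
final tree: ((((J:1/2,P:1/2):1,T:3/2):7/3,O:23/6):35/12,(L:17/4,(U:2,W:2):9/4):5/2)
total length: 307/12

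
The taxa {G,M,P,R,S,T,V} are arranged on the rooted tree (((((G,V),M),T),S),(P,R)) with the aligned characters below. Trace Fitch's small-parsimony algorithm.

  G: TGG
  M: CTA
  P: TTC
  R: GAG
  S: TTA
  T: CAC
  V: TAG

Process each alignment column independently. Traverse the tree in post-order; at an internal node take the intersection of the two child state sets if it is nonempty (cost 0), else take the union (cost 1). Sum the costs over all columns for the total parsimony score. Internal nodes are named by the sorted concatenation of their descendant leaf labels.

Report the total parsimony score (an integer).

[col 0] GV: children G:{T}, V:{T} ∩→ {T}; cost 0
[col 0] GMV: children GV:{T}, M:{C} ∪→ {C,T}; cost 1
[col 0] GMTV: children GMV:{C,T}, T:{C} ∩→ {C}; cost 0
[col 0] GMSTV: children GMTV:{C}, S:{T} ∪→ {C,T}; cost 1
[col 0] PR: children P:{T}, R:{G} ∪→ {G,T}; cost 1
[col 0] GMPRSTV: children GMSTV:{C,T}, PR:{G,T} ∩→ {T}; cost 0
[col 1] GV: children G:{G}, V:{A} ∪→ {A,G}; cost 1
[col 1] GMV: children GV:{A,G}, M:{T} ∪→ {A,G,T}; cost 1
[col 1] GMTV: children GMV:{A,G,T}, T:{A} ∩→ {A}; cost 0
[col 1] GMSTV: children GMTV:{A}, S:{T} ∪→ {A,T}; cost 1
[col 1] PR: children P:{T}, R:{A} ∪→ {A,T}; cost 1
[col 1] GMPRSTV: children GMSTV:{A,T}, PR:{A,T} ∩→ {A,T}; cost 0
[col 2] GV: children G:{G}, V:{G} ∩→ {G}; cost 0
[col 2] GMV: children GV:{G}, M:{A} ∪→ {A,G}; cost 1
[col 2] GMTV: children GMV:{A,G}, T:{C} ∪→ {A,C,G}; cost 1
[col 2] GMSTV: children GMTV:{A,C,G}, S:{A} ∩→ {A}; cost 0
[col 2] PR: children P:{C}, R:{G} ∪→ {C,G}; cost 1
[col 2] GMPRSTV: children GMSTV:{A}, PR:{C,G} ∪→ {A,C,G}; cost 1
per-site changes: [3, 4, 4]; total = 11

11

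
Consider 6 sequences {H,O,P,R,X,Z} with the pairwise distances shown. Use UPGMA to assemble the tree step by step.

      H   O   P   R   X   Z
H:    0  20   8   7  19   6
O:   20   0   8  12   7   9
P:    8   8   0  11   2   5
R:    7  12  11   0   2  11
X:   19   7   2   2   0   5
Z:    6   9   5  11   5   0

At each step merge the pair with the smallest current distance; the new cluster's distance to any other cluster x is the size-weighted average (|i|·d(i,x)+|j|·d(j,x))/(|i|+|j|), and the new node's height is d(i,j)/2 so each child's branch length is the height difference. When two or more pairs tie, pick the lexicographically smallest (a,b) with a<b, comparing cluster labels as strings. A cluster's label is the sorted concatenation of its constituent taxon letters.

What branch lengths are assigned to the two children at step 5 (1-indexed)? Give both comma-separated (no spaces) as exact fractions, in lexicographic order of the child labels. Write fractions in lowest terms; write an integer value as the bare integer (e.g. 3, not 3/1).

33/16,25/16

1. join P+X (d=2) ⇒ PX; edges |P|=1, |X|=1
  updated: d(H,PX)=27/2, d(O,PX)=15/2, d(PX,R)=13/2, d(PX,Z)=5
2. join PX+Z (d=5) ⇒ PXZ; edges |PX|=3/2, |Z|=5/2
  updated: d(H,PXZ)=11, d(O,PXZ)=8, d(PXZ,R)=8
3. join H+R (d=7) ⇒ HR; edges |H|=7/2, |R|=7/2
  updated: d(HR,O)=16, d(HR,PXZ)=19/2
4. join O+PXZ (d=8) ⇒ OPXZ; edges |O|=4, |PXZ|=3/2
  updated: d(HR,OPXZ)=89/8
5. join HR+OPXZ (d=89/8) ⇒ HOPRXZ; edges |HR|=33/16, |OPXZ|=25/16
final tree: ((H:7/2,R:7/2):33/16,(O:4,((P:1,X:1):3/2,Z:5/2):3/2):25/16)
total length: 177/8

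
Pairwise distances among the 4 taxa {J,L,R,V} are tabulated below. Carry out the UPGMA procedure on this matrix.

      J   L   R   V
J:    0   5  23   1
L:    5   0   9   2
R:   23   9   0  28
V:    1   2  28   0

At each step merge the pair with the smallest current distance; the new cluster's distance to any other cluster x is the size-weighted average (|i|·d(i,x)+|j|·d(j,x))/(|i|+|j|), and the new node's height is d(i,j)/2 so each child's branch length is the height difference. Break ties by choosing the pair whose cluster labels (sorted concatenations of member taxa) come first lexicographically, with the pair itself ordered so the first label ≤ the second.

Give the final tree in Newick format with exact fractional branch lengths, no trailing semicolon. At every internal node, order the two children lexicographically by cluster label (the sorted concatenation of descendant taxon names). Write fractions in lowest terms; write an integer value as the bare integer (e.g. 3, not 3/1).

step 1: merge (J,V) at d=1; branch lengths J→1/2, V→1/2; new cluster JV
  updated: d(JV,L)=7/2, d(JV,R)=51/2
step 2: merge (JV,L) at d=7/2; branch lengths JV→5/4, L→7/4; new cluster JLV
  updated: d(JLV,R)=20
step 3: merge (JLV,R) at d=20; branch lengths JLV→33/4, R→10; new cluster JLRV
final tree: (((J:1/2,V:1/2):5/4,L:7/4):33/4,R:10)
total length: 89/4

(((J:1/2,V:1/2):5/4,L:7/4):33/4,R:10)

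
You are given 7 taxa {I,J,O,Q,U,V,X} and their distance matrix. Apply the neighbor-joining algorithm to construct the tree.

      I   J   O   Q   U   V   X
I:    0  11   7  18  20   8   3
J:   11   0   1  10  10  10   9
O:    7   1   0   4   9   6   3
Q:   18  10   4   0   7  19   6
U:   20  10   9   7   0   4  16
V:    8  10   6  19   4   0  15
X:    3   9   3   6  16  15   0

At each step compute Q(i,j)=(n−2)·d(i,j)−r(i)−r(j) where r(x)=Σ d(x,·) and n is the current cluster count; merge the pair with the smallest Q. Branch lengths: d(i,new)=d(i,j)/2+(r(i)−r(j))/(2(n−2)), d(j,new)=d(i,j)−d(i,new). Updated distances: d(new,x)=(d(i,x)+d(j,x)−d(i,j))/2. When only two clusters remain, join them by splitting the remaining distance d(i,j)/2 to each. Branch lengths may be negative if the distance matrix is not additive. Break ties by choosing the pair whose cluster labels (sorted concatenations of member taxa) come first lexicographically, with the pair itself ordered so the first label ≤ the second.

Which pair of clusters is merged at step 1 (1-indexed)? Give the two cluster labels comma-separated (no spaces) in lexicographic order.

U,V

iteration 1: select U,V (d=4, Q=-108); attach at lengths (12/5, 8/5); label the merged cluster UV
  updated: d(I,UV)=12, d(J,UV)=8, d(O,UV)=11/2, d(Q,UV)=11, d(UV,X)=27/2
iteration 2: select I,X (d=3, Q=-147/2); attach at lengths (57/16, -9/16); label the merged cluster IX
  updated: d(IX,J)=17/2, d(IX,O)=7/2, d(IX,Q)=21/2, d(IX,UV)=45/4
iteration 3: select J,UV (d=8, Q=-157/4); attach at lengths (21/8, 43/8); label the merged cluster JUV
  updated: d(IX,JUV)=47/8, d(JUV,O)=-3/4, d(JUV,Q)=13/2
iteration 4: select IX,Q (d=21/2, Q=-159/8); attach at lengths (159/32, 177/32); label the merged cluster IQX
  updated: d(IQX,JUV)=15/16, d(IQX,O)=-3/2
iteration 5: select IQX,JUV (d=15/16, Q=21/16); attach at lengths (3/32, 27/32); label the merged cluster IJQUVX
  updated: d(IJQUVX,O)=-51/32
iteration 6: select IJQUVX,O (d=-51/32); attach at lengths (-51/64, -51/64); label the merged cluster IJOQUVX
final tree: ((((I:57/16,X:-9/16):159/32,Q:177/32):3/32,(J:21/8,(U:12/5,V:8/5):43/8):27/32):-51/64,O:-51/64)
total length: 795/32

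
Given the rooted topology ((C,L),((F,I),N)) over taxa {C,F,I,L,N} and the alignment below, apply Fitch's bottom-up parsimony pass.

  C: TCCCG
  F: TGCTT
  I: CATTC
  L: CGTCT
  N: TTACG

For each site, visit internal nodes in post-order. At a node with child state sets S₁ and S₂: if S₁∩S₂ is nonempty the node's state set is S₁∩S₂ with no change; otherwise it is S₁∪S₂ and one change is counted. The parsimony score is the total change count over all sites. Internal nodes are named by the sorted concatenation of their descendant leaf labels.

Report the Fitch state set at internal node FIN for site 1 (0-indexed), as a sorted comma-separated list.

[col 0] CL: children C:{T}, L:{C} ∪→ {C,T}; cost 1
[col 0] FI: children F:{T}, I:{C} ∪→ {C,T}; cost 1
[col 0] FIN: children FI:{C,T}, N:{T} ∩→ {T}; cost 0
[col 0] CFILN: children CL:{C,T}, FIN:{T} ∩→ {T}; cost 0
[col 1] CL: children C:{C}, L:{G} ∪→ {C,G}; cost 1
[col 1] FI: children F:{G}, I:{A} ∪→ {A,G}; cost 1
[col 1] FIN: children FI:{A,G}, N:{T} ∪→ {A,G,T}; cost 1
[col 1] CFILN: children CL:{C,G}, FIN:{A,G,T} ∩→ {G}; cost 0
[col 2] CL: children C:{C}, L:{T} ∪→ {C,T}; cost 1
[col 2] FI: children F:{C}, I:{T} ∪→ {C,T}; cost 1
[col 2] FIN: children FI:{C,T}, N:{A} ∪→ {A,C,T}; cost 1
[col 2] CFILN: children CL:{C,T}, FIN:{A,C,T} ∩→ {C,T}; cost 0
[col 3] CL: children C:{C}, L:{C} ∩→ {C}; cost 0
[col 3] FI: children F:{T}, I:{T} ∩→ {T}; cost 0
[col 3] FIN: children FI:{T}, N:{C} ∪→ {C,T}; cost 1
[col 3] CFILN: children CL:{C}, FIN:{C,T} ∩→ {C}; cost 0
[col 4] CL: children C:{G}, L:{T} ∪→ {G,T}; cost 1
[col 4] FI: children F:{T}, I:{C} ∪→ {C,T}; cost 1
[col 4] FIN: children FI:{C,T}, N:{G} ∪→ {C,G,T}; cost 1
[col 4] CFILN: children CL:{G,T}, FIN:{C,G,T} ∩→ {G,T}; cost 0
per-site changes: [2, 3, 3, 1, 3]; total = 12

A,G,T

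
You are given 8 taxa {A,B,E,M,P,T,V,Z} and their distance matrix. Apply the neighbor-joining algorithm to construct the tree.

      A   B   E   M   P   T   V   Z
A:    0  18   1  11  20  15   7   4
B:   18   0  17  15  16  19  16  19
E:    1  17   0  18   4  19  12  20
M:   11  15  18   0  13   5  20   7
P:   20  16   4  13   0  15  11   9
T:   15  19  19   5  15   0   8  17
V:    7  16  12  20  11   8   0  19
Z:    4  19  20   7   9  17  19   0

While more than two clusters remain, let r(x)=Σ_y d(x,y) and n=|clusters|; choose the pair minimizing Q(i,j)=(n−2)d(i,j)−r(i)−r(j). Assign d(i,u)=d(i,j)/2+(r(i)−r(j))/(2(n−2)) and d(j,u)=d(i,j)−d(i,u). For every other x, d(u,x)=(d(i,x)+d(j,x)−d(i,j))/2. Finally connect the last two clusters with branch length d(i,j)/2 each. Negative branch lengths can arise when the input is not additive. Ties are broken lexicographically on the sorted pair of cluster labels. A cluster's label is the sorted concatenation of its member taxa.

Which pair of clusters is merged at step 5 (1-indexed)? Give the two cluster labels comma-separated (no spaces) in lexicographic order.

AEV,B

step 1: merge (A,E) at d=1, Q=-161; branch lengths A→-3/4, E→7/4; new cluster AE
  updated: d(AE,B)=17, d(AE,M)=14, d(AE,P)=23/2, d(AE,T)=33/2, d(AE,V)=9, d(AE,Z)=23/2
step 2: merge (M,T) at d=5, Q=-259/2; branch lengths M→37/20, T→63/20; new cluster MT
  updated: d(AE,MT)=51/4, d(B,MT)=29/2, d(MT,P)=23/2, d(MT,V)=23/2, d(MT,Z)=19/2
step 3: merge (AE,V) at d=9, Q=-369/4; branch lengths AE→125/32, V→163/32; new cluster AEV
  updated: d(AEV,B)=12, d(AEV,MT)=61/8, d(AEV,P)=27/4, d(AEV,Z)=43/4
step 4: merge (P,Z) at d=9, Q=-129/2; branch lengths P→11/3, Z→16/3; new cluster PZ
  updated: d(AEV,PZ)=17/4, d(B,PZ)=13, d(MT,PZ)=6
step 5: merge (AEV,B) at d=12, Q=-315/8; branch lengths AEV→67/32, B→317/32; new cluster ABEV
  updated: d(ABEV,MT)=81/16, d(ABEV,PZ)=21/8
step 6: merge (ABEV,MT) at d=81/16, Q=-219/16; branch lengths ABEV→27/32, MT→135/32; new cluster ABEMTV
  updated: d(ABEMTV,PZ)=57/32
step 7: merge (ABEMTV,PZ) at d=57/32; branch lengths ABEMTV→57/64, PZ→57/64; new cluster ABEMPTVZ
final tree: (((((A:-3/4,E:7/4):125/32,V:163/32):67/32,B:317/32):27/32,(M:37/20,T:63/20):135/32):57/64,(P:11/3,Z:16/3):57/64)
total length: 1371/32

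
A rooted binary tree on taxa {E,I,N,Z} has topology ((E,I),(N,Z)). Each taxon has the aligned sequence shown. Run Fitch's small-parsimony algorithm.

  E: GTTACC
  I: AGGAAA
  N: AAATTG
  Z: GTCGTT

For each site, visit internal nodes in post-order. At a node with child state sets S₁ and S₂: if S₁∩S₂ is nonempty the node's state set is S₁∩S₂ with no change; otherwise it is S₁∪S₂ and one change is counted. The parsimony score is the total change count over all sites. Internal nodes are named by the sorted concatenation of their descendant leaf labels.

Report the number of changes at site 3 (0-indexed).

[col 0] EI: children E:{G}, I:{A} ∪→ {A,G}; cost 1
[col 0] NZ: children N:{A}, Z:{G} ∪→ {A,G}; cost 1
[col 0] EINZ: children EI:{A,G}, NZ:{A,G} ∩→ {A,G}; cost 0
[col 1] EI: children E:{T}, I:{G} ∪→ {G,T}; cost 1
[col 1] NZ: children N:{A}, Z:{T} ∪→ {A,T}; cost 1
[col 1] EINZ: children EI:{G,T}, NZ:{A,T} ∩→ {T}; cost 0
[col 2] EI: children E:{T}, I:{G} ∪→ {G,T}; cost 1
[col 2] NZ: children N:{A}, Z:{C} ∪→ {A,C}; cost 1
[col 2] EINZ: children EI:{G,T}, NZ:{A,C} ∪→ {A,C,G,T}; cost 1
[col 3] EI: children E:{A}, I:{A} ∩→ {A}; cost 0
[col 3] NZ: children N:{T}, Z:{G} ∪→ {G,T}; cost 1
[col 3] EINZ: children EI:{A}, NZ:{G,T} ∪→ {A,G,T}; cost 1
[col 4] EI: children E:{C}, I:{A} ∪→ {A,C}; cost 1
[col 4] NZ: children N:{T}, Z:{T} ∩→ {T}; cost 0
[col 4] EINZ: children EI:{A,C}, NZ:{T} ∪→ {A,C,T}; cost 1
[col 5] EI: children E:{C}, I:{A} ∪→ {A,C}; cost 1
[col 5] NZ: children N:{G}, Z:{T} ∪→ {G,T}; cost 1
[col 5] EINZ: children EI:{A,C}, NZ:{G,T} ∪→ {A,C,G,T}; cost 1
per-site changes: [2, 2, 3, 2, 2, 3]; total = 14

2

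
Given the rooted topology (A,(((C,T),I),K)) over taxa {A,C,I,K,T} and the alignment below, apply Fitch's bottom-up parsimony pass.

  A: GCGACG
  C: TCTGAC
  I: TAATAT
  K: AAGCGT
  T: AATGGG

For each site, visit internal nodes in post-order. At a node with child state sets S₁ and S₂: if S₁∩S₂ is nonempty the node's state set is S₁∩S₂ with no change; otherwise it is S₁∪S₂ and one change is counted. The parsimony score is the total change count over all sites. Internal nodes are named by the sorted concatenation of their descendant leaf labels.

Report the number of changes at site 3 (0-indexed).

site 0, node CT: C={T} ∪ T={A} → {A,T} (+1)
site 0, node CIT: CT={A,T} ∩ I={T} → {T} (+0)
site 0, node CIKT: CIT={T} ∪ K={A} → {A,T} (+1)
site 0, node ACIKT: A={G} ∪ CIKT={A,T} → {A,G,T} (+1)
site 1, node CT: C={C} ∪ T={A} → {A,C} (+1)
site 1, node CIT: CT={A,C} ∩ I={A} → {A} (+0)
site 1, node CIKT: CIT={A} ∩ K={A} → {A} (+0)
site 1, node ACIKT: A={C} ∪ CIKT={A} → {A,C} (+1)
site 2, node CT: C={T} ∩ T={T} → {T} (+0)
site 2, node CIT: CT={T} ∪ I={A} → {A,T} (+1)
site 2, node CIKT: CIT={A,T} ∪ K={G} → {A,G,T} (+1)
site 2, node ACIKT: A={G} ∩ CIKT={A,G,T} → {G} (+0)
site 3, node CT: C={G} ∩ T={G} → {G} (+0)
site 3, node CIT: CT={G} ∪ I={T} → {G,T} (+1)
site 3, node CIKT: CIT={G,T} ∪ K={C} → {C,G,T} (+1)
site 3, node ACIKT: A={A} ∪ CIKT={C,G,T} → {A,C,G,T} (+1)
site 4, node CT: C={A} ∪ T={G} → {A,G} (+1)
site 4, node CIT: CT={A,G} ∩ I={A} → {A} (+0)
site 4, node CIKT: CIT={A} ∪ K={G} → {A,G} (+1)
site 4, node ACIKT: A={C} ∪ CIKT={A,G} → {A,C,G} (+1)
site 5, node CT: C={C} ∪ T={G} → {C,G} (+1)
site 5, node CIT: CT={C,G} ∪ I={T} → {C,G,T} (+1)
site 5, node CIKT: CIT={C,G,T} ∩ K={T} → {T} (+0)
site 5, node ACIKT: A={G} ∪ CIKT={T} → {G,T} (+1)
per-site changes: [3, 2, 2, 3, 3, 3]; total = 16

3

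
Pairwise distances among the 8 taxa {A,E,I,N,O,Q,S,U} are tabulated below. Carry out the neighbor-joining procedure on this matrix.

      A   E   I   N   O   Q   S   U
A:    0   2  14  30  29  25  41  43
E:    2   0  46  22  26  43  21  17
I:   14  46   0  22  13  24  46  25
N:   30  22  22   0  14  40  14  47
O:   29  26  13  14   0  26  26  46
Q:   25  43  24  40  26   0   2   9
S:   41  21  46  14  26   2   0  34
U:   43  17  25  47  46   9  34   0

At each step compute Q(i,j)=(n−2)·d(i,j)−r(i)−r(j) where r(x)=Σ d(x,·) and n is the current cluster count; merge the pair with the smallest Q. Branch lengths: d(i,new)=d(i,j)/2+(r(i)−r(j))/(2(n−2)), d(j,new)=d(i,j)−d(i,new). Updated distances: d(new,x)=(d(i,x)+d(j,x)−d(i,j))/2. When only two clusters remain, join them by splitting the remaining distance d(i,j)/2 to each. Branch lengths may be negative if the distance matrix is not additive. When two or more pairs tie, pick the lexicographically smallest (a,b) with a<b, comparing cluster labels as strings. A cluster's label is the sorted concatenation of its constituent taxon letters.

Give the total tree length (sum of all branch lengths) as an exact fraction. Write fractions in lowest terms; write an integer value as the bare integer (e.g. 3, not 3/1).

2397/32

step 1: merge (A,E) at d=2, Q=-349; branch lengths A→19/12, E→5/12; new cluster AE
  updated: d(AE,I)=29, d(AE,N)=25, d(AE,O)=53/2, d(AE,Q)=33, d(AE,S)=30, d(AE,U)=29
step 2: merge (Q,U) at d=9, Q=-279; branch lengths Q→-11/10, U→101/10; new cluster QU
  updated: d(AE,QU)=53/2, d(I,QU)=20, d(N,QU)=39, d(O,QU)=63/2, d(QU,S)=27/2
step 3: merge (QU,S) at d=27/2, Q=-206; branch lengths QU→55/8, S→53/8; new cluster QSU
  updated: d(AE,QSU)=43/2, d(I,QSU)=105/4, d(N,QSU)=79/4, d(O,QSU)=22
step 4: merge (AE,QSU) at d=43/2, Q=-127; branch lengths AE→77/6, QSU→26/3; new cluster AEQSU
  updated: d(AEQSU,I)=135/8, d(AEQSU,N)=93/8, d(AEQSU,O)=27/2
step 5: merge (AEQSU,N) at d=93/8, Q=-531/8; branch lengths AEQSU→141/32, N→231/32; new cluster AENQSU
  updated: d(AENQSU,I)=109/8, d(AENQSU,O)=127/16
step 6: merge (AENQSU,I) at d=109/8, Q=-553/16; branch lengths AENQSU→137/32, I→299/32; new cluster AEINQSU
  updated: d(AEINQSU,O)=117/32
step 7: merge (AEINQSU,O) at d=117/32; branch lengths AEINQSU→117/64, O→117/64; new cluster AEINOQSU
final tree: (((((A:19/12,E:5/12):77/6,((Q:-11/10,U:101/10):55/8,S:53/8):26/3):141/32,N:231/32):137/32,I:299/32):117/64,O:117/64)
total length: 2397/32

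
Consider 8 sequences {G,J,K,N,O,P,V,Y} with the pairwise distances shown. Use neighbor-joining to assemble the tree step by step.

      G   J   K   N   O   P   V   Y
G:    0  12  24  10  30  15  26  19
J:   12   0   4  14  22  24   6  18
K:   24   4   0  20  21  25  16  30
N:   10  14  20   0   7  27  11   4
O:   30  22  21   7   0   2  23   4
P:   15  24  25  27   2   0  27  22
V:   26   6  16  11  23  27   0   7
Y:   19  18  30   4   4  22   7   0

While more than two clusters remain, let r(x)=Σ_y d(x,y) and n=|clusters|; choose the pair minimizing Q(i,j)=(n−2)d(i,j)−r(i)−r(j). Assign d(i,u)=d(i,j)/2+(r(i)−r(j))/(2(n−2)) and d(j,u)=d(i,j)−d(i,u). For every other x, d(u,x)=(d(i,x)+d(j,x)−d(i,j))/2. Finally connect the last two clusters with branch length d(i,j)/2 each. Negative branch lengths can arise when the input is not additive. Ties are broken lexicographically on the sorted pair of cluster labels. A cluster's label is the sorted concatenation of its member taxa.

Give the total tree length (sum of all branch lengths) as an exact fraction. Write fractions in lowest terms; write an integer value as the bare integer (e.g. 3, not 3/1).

747/16

step 1: merge (O,P) at d=2, Q=-239; branch lengths O→-7/4, P→15/4; new cluster OP
  updated: d(G,OP)=43/2, d(J,OP)=22, d(K,OP)=22, d(N,OP)=16, d(OP,V)=24, d(OP,Y)=12
step 2: merge (J,K) at d=4, Q=-172; branch lengths J→-2, K→6; new cluster JK
  updated: d(G,JK)=16, d(JK,N)=15, d(JK,OP)=20, d(JK,V)=9, d(JK,Y)=22
step 3: merge (JK,V) at d=9, Q=-123; branch lengths JK→41/8, V→31/8; new cluster JKV
  updated: d(G,JKV)=33/2, d(JKV,N)=17/2, d(JKV,OP)=35/2, d(JKV,Y)=10
step 4: merge (OP,Y) at d=12, Q=-76; branch lengths OP→29/3, Y→7/3; new cluster OPY
  updated: d(G,OPY)=57/4, d(JKV,OPY)=31/4, d(N,OPY)=4
step 5: merge (G,N) at d=10, Q=-173/4; branch lengths G→153/16, N→7/16; new cluster GN
  updated: d(GN,JKV)=15/2, d(GN,OPY)=33/8
step 6: merge (GN,JKV) at d=15/2, Q=-155/8; branch lengths GN→31/16, JKV→89/16; new cluster GJKNV
  updated: d(GJKNV,OPY)=35/16
step 7: merge (GJKNV,OPY) at d=35/16; branch lengths GJKNV→35/32, OPY→35/32; new cluster GJKNOPVY
final tree: (((G:153/16,N:7/16):31/16,((J:-2,K:6):41/8,V:31/8):89/16):35/32,((O:-7/4,P:15/4):29/3,Y:7/3):35/32)
total length: 747/16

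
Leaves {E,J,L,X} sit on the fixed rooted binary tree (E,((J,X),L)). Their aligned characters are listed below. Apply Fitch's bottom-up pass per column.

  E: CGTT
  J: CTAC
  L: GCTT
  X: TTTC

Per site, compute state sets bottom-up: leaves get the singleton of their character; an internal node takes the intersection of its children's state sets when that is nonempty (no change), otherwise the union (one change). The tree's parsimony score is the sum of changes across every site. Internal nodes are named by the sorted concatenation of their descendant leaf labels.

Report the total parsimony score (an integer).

6

site 0, node JX: J={C} ∪ X={T} → {C,T} (+1)
site 0, node JLX: JX={C,T} ∪ L={G} → {C,G,T} (+1)
site 0, node EJLX: E={C} ∩ JLX={C,G,T} → {C} (+0)
site 1, node JX: J={T} ∩ X={T} → {T} (+0)
site 1, node JLX: JX={T} ∪ L={C} → {C,T} (+1)
site 1, node EJLX: E={G} ∪ JLX={C,T} → {C,G,T} (+1)
site 2, node JX: J={A} ∪ X={T} → {A,T} (+1)
site 2, node JLX: JX={A,T} ∩ L={T} → {T} (+0)
site 2, node EJLX: E={T} ∩ JLX={T} → {T} (+0)
site 3, node JX: J={C} ∩ X={C} → {C} (+0)
site 3, node JLX: JX={C} ∪ L={T} → {C,T} (+1)
site 3, node EJLX: E={T} ∩ JLX={C,T} → {T} (+0)
per-site changes: [2, 2, 1, 1]; total = 6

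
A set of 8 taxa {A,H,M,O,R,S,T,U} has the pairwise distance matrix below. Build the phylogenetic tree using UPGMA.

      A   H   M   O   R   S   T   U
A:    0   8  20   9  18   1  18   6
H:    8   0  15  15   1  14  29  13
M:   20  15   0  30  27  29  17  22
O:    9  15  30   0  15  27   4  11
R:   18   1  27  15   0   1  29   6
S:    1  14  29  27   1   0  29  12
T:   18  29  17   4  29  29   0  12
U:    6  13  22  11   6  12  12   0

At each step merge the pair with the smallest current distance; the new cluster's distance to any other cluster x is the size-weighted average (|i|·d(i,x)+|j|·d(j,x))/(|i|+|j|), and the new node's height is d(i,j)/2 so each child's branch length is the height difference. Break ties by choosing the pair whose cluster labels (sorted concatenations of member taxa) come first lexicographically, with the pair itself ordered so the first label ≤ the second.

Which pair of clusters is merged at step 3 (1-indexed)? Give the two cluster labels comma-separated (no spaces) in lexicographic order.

O,T

iteration 1: select A,S (d=1); attach at lengths (1/2, 1/2); label the merged cluster AS
  updated: d(AS,H)=11, d(AS,M)=49/2, d(AS,O)=18, d(AS,R)=19/2, d(AS,T)=47/2, d(AS,U)=9
iteration 2: select H,R (d=1); attach at lengths (1/2, 1/2); label the merged cluster HR
  updated: d(AS,HR)=41/4, d(HR,M)=21, d(HR,O)=15, d(HR,T)=29, d(HR,U)=19/2
iteration 3: select O,T (d=4); attach at lengths (2, 2); label the merged cluster OT
  updated: d(AS,OT)=83/4, d(HR,OT)=22, d(M,OT)=47/2, d(OT,U)=23/2
iteration 4: select AS,U (d=9); attach at lengths (4, 9/2); label the merged cluster ASU
  updated: d(ASU,HR)=10, d(ASU,M)=71/3, d(ASU,OT)=53/3
iteration 5: select ASU,HR (d=10); attach at lengths (1/2, 9/2); label the merged cluster AHRSU
  updated: d(AHRSU,M)=113/5, d(AHRSU,OT)=97/5
iteration 6: select AHRSU,OT (d=97/5); attach at lengths (47/10, 77/10); label the merged cluster AHORSTU
  updated: d(AHORSTU,M)=160/7
iteration 7: select AHORSTU,M (d=160/7); attach at lengths (121/70, 80/7); label the merged cluster AHMORSTU
final tree: (((((A:1/2,S:1/2):4,U:9/2):1/2,(H:1/2,R:1/2):9/2):47/10,(O:2,T:2):77/10):121/70,M:80/7)
total length: 1577/35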